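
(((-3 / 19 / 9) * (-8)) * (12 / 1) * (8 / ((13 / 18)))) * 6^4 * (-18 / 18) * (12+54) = -394149888 / 247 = -1595748.53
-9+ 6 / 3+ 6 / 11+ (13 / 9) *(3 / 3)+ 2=-298 / 99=-3.01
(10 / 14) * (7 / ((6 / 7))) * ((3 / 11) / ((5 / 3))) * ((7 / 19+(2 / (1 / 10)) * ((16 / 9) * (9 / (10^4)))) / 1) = 19971 / 52250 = 0.38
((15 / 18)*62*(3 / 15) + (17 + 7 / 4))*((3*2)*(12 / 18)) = 116.33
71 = 71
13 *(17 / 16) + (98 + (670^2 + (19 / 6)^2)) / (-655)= -63354361 / 94320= -671.70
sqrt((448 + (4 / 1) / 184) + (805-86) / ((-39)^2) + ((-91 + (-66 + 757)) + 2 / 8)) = sqrt(3375316907) / 1794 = 32.38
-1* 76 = -76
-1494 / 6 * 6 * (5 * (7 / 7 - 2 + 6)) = -37350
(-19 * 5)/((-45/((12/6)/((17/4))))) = 152/153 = 0.99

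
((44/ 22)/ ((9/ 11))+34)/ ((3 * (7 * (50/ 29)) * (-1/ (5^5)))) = -594500/ 189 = -3145.50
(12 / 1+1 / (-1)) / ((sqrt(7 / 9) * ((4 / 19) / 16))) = 2508 * sqrt(7) / 7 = 947.93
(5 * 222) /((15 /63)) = 4662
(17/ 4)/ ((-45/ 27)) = -51/ 20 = -2.55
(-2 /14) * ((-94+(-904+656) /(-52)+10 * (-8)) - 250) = 59.89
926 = 926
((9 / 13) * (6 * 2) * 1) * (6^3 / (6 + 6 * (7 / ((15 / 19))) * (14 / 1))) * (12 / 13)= 699840 / 317213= 2.21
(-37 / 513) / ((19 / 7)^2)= -1813 / 185193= -0.01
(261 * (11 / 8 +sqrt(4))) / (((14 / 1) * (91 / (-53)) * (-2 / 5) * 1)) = 1867455 / 20384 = 91.61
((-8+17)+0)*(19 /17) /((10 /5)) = 171 /34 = 5.03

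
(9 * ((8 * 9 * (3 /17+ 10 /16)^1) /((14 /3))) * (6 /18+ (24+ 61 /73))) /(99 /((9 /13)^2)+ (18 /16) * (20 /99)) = 4817879352 /355671841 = 13.55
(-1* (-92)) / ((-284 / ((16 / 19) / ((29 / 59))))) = -21712 / 39121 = -0.55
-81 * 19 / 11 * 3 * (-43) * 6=1191186 / 11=108289.64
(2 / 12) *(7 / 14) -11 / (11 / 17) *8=-135.92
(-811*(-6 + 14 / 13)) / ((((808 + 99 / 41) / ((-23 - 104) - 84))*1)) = -1039.52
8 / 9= 0.89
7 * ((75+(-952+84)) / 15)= -370.07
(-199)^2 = 39601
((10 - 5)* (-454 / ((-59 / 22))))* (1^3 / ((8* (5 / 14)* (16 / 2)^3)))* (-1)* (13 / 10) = -227227 / 302080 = -0.75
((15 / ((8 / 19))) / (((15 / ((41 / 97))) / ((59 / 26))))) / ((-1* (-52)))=45961 / 1049152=0.04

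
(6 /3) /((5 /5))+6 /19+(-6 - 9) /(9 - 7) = -197 /38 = -5.18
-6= -6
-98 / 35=-14 / 5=-2.80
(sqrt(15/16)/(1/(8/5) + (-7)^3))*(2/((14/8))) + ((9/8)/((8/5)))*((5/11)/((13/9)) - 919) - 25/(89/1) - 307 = -194108439/203632 - 16*sqrt(15)/19173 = -953.23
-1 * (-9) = 9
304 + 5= 309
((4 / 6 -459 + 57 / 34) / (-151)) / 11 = 46579 / 169422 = 0.27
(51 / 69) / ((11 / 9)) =153 / 253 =0.60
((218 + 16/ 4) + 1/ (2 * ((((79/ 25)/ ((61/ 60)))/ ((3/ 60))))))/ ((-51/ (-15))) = 8418545/ 128928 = 65.30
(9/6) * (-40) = -60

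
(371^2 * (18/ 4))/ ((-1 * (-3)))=412923/ 2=206461.50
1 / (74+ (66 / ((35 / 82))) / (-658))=11515 / 849404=0.01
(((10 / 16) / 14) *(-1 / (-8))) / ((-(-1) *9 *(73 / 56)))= 5 / 10512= 0.00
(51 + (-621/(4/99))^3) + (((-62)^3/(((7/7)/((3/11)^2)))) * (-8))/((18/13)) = -28116790333683391/7744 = -3630783875733.91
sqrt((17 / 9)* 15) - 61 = -61 + sqrt(255) / 3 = -55.68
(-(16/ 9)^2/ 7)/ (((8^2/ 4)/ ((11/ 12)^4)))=-14641/ 734832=-0.02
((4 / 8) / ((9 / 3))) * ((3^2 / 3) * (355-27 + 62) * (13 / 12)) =845 / 4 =211.25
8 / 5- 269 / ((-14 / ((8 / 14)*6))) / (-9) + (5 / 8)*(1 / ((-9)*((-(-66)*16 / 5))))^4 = -91465465748482445639 / 15991226766207221760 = -5.72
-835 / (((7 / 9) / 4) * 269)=-30060 / 1883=-15.96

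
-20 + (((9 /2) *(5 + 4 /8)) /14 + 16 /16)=-965 /56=-17.23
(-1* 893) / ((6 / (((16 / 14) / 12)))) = -893 / 63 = -14.17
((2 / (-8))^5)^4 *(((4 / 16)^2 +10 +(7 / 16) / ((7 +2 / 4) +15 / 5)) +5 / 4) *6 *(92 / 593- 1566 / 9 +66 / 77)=-48918655 / 4564072766898176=-0.00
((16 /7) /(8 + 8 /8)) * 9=16 /7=2.29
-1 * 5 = -5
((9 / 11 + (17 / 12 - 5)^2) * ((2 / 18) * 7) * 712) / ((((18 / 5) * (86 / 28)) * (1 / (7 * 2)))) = 3302258225 / 344817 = 9576.84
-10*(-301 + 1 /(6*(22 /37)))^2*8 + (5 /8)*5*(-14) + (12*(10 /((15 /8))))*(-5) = -31515444995 /4356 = -7234950.64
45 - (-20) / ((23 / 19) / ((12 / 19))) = 1275 / 23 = 55.43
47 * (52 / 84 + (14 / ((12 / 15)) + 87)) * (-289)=-59968945 / 42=-1427832.02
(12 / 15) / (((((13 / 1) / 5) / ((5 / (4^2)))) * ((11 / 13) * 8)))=5 / 352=0.01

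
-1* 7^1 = -7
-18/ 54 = -1/ 3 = -0.33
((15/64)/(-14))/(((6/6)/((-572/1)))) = 2145/224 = 9.58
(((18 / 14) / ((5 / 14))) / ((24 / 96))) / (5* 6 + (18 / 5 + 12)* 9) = 6 / 71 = 0.08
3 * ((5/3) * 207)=1035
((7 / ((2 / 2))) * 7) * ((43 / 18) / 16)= 2107 / 288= 7.32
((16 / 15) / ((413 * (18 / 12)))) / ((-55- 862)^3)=-32 / 14330804533605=-0.00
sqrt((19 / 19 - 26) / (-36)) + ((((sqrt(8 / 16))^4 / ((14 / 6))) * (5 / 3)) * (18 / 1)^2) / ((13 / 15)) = 36905 / 546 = 67.59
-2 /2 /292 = -1 /292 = -0.00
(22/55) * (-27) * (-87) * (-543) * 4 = -2040811.20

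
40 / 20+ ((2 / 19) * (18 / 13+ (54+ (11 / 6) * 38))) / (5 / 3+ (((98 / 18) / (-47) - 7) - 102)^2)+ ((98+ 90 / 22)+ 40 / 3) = 2039341077634001 / 17367128265201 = 117.43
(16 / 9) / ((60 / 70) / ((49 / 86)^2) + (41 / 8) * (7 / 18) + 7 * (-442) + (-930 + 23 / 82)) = -176406272 / 398808000407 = -0.00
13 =13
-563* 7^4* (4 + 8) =-16221156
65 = 65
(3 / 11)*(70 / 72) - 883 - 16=-118633 / 132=-898.73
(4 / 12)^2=1 / 9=0.11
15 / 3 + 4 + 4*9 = 45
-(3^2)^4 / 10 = -6561 / 10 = -656.10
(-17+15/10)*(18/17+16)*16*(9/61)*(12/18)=-431520/1037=-416.12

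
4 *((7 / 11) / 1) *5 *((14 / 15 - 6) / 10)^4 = 0.84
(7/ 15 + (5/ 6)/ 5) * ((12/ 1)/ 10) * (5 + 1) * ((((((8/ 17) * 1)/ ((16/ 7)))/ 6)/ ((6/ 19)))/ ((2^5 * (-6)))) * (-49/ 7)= 17689/ 979200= 0.02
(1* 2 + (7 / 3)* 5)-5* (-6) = 131 / 3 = 43.67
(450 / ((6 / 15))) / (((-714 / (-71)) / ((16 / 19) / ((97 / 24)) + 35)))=101627625 / 25802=3938.75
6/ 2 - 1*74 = -71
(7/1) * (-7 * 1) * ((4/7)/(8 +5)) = -28/13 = -2.15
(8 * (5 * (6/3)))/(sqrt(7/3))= 80 * sqrt(21)/7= 52.37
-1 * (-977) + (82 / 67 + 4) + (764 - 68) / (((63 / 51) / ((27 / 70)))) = 19690553 / 16415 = 1199.55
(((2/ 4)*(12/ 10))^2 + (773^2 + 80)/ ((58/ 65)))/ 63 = 107901683/ 10150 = 10630.71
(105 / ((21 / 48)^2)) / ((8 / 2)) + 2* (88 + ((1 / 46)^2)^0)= 315.14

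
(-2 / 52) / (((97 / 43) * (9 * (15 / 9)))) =-43 / 37830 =-0.00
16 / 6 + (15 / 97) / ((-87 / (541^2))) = -4367711 / 8439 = -517.56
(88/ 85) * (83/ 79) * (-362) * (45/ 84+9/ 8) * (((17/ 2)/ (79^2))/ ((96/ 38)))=-97334017/ 276101840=-0.35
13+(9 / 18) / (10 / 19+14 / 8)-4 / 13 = 29039 / 2249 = 12.91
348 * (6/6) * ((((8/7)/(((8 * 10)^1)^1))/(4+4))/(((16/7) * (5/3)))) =261/1600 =0.16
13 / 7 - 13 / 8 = 13 / 56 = 0.23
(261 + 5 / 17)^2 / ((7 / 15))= 295970460 / 2023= 146302.75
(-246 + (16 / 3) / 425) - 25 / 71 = -22299889 / 90525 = -246.34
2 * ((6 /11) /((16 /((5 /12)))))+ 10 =1765 /176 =10.03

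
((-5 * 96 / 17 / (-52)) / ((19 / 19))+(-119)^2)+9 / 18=6259623 / 442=14162.04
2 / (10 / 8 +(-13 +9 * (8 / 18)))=-8 / 31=-0.26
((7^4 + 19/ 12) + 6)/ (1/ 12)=28903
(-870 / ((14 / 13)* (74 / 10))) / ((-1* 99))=9425 / 8547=1.10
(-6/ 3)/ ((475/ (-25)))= 2/ 19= 0.11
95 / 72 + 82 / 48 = 109 / 36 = 3.03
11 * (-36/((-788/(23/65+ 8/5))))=12573/12805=0.98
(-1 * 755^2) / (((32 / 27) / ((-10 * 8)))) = 38476687.50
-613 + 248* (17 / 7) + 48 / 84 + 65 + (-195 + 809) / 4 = 2917 / 14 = 208.36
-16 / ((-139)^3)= 16 / 2685619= 0.00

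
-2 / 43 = -0.05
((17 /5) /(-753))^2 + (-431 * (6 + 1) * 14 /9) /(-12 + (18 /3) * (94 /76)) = 1263992238193 /1233244575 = 1024.93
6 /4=3 /2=1.50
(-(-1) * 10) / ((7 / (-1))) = -10 / 7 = -1.43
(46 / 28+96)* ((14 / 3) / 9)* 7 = 9569 / 27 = 354.41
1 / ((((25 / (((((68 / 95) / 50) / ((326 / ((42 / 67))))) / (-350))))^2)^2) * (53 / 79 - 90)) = -534450879 / 487353703912662598498055972158908843994140625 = -0.00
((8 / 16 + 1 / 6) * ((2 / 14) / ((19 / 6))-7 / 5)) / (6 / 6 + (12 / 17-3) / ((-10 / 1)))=-61268 / 83391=-0.73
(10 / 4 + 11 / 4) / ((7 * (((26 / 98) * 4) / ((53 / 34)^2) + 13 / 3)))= 0.16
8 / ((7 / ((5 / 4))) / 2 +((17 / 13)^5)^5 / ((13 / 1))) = 0.12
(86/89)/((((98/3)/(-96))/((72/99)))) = -2.07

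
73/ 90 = 0.81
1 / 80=0.01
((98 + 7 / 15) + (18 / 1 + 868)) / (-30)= -14767 / 450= -32.82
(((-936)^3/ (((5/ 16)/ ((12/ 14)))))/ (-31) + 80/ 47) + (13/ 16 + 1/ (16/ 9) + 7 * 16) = 29599700245041/ 407960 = 72555398.19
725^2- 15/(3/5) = 525600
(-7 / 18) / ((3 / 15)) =-35 / 18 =-1.94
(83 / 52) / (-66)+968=3322093 / 3432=967.98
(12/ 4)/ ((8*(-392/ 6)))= -9/ 1568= -0.01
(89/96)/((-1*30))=-89/2880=-0.03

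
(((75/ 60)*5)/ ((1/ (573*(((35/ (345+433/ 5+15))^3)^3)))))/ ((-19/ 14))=-382518768310546875/ 1299869471558409510202202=-0.00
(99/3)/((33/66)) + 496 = 562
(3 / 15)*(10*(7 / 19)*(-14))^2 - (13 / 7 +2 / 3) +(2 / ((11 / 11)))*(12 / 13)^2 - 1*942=-526238267 / 1281189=-410.74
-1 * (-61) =61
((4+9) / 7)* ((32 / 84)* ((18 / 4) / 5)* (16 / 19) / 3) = 832 / 4655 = 0.18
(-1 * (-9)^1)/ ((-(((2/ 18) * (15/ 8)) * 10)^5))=-2239488/ 9765625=-0.23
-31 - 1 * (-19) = -12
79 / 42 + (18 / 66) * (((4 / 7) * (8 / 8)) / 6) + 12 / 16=2455 / 924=2.66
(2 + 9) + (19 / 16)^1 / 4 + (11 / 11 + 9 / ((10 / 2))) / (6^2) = 32759 / 2880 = 11.37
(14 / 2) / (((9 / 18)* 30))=7 / 15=0.47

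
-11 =-11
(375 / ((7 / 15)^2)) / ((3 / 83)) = 2334375 / 49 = 47640.31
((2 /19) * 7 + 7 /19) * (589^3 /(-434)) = -1040763 /2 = -520381.50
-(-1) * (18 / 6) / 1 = 3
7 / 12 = 0.58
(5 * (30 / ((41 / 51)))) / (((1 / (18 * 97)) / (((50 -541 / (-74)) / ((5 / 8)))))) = 45317290320 / 1517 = 29872966.59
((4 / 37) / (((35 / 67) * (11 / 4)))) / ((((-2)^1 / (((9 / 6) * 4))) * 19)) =-3216 / 270655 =-0.01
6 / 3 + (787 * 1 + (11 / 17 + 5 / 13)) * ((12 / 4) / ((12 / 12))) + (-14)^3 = -83517 / 221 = -377.90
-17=-17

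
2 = 2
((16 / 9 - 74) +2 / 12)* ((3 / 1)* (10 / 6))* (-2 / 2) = 6485 / 18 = 360.28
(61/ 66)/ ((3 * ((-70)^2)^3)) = 0.00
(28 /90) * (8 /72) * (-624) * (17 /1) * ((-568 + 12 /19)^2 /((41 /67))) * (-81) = 231261781470720 /14801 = 15624740319.62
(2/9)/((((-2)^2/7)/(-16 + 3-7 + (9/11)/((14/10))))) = -1495/198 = -7.55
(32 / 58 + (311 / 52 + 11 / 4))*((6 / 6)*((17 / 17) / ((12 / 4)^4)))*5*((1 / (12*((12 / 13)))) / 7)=11665 / 1578528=0.01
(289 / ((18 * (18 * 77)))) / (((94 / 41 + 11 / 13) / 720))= 3080740 / 1159389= 2.66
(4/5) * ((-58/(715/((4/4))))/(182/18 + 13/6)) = -4176/790075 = -0.01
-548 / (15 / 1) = -548 / 15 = -36.53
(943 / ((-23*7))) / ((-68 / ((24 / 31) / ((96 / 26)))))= 533 / 29512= 0.02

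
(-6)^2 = 36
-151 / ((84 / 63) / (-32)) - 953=2671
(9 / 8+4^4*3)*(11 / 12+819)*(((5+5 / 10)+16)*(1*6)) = 2603192781 / 32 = 81349774.41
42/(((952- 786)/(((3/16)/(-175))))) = -9/33200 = -0.00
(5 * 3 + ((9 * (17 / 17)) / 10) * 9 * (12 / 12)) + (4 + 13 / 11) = 3111 / 110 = 28.28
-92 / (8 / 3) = -69 / 2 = -34.50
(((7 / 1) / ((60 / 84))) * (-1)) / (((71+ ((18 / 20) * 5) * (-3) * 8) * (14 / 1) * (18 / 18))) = 7 / 370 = 0.02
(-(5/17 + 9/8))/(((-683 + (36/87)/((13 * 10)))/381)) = 138609705/175093064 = 0.79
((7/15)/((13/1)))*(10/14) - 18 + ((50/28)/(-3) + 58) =21529/546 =39.43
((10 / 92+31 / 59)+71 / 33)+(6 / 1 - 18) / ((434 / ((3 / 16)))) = 216151687 / 77739816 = 2.78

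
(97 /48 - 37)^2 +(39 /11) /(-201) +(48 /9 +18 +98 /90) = 3531788951 /2830080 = 1247.95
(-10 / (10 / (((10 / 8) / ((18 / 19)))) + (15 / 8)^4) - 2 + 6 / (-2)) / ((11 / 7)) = -59757145 / 17068689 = -3.50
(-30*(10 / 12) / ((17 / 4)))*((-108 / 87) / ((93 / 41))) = 49200 / 15283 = 3.22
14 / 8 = 7 / 4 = 1.75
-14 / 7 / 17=-2 / 17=-0.12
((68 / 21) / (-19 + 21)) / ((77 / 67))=2278 / 1617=1.41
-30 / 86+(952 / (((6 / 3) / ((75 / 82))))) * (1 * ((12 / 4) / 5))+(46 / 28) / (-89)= 573013541 / 2196698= 260.85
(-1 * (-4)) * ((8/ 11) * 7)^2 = 12544/ 121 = 103.67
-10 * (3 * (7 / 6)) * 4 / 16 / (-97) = 35 / 388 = 0.09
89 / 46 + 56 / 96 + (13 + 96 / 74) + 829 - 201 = 6584855 / 10212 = 644.82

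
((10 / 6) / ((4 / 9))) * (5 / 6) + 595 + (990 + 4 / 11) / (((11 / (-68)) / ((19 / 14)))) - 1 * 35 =-52484457 / 6776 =-7745.64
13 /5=2.60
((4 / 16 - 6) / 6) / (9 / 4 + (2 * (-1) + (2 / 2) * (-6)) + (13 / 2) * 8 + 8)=-23 / 1302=-0.02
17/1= 17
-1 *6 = -6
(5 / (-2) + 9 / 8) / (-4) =11 / 32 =0.34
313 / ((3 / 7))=2191 / 3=730.33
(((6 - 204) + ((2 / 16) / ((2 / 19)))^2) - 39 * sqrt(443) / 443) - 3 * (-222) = 120169 / 256 - 39 * sqrt(443) / 443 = 467.56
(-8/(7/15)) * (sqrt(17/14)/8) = -15 * sqrt(238)/98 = -2.36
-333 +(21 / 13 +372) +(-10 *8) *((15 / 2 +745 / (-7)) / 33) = 842168 / 3003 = 280.44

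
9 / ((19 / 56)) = 504 / 19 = 26.53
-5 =-5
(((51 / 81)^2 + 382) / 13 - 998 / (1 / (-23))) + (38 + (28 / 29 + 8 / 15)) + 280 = 32022048763 / 1374165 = 23302.91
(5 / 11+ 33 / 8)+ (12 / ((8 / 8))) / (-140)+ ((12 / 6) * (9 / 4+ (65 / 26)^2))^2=903961 / 3080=293.49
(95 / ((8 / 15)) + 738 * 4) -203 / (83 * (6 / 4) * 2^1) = 6233585 / 1992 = 3129.31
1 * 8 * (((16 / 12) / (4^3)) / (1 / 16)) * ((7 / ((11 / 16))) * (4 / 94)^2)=3584 / 72897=0.05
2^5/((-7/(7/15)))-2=-62/15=-4.13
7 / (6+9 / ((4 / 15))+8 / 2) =4 / 25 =0.16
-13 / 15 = -0.87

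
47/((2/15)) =705/2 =352.50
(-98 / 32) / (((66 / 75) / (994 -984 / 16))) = -2284625 / 704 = -3245.21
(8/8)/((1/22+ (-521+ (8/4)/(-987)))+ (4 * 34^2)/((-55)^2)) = -5971350/3101686249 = -0.00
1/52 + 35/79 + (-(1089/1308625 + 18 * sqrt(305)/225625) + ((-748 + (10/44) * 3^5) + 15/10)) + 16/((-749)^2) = -22917190638597751107/33174315320646500-18 * sqrt(305)/225625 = -690.81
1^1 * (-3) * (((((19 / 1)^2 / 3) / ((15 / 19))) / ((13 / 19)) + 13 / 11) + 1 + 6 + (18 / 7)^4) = -4243841141 / 5150145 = -824.02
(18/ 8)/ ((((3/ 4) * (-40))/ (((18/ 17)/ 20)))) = -27/ 6800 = -0.00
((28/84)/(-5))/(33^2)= -1/16335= -0.00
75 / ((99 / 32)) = 24.24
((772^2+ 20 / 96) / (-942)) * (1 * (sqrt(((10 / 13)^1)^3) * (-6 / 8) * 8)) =71518105 * sqrt(130) / 318396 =2561.06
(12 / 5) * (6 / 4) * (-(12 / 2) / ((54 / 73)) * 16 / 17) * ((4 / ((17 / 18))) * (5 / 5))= -168192 / 1445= -116.40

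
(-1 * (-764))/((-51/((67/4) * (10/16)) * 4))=-63985/1632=-39.21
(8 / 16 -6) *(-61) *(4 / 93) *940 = 1261480 / 93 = 13564.30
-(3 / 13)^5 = -243 / 371293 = -0.00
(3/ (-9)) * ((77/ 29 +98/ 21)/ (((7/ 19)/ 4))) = -6916/ 261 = -26.50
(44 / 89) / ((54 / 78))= 572 / 801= 0.71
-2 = -2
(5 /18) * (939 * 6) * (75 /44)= 117375 /44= 2667.61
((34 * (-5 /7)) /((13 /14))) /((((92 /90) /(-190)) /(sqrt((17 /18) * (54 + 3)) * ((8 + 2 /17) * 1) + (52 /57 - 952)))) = -1382406000 /299 + 85500 * sqrt(1938) /13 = -4333897.39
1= 1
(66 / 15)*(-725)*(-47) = 149930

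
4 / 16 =1 / 4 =0.25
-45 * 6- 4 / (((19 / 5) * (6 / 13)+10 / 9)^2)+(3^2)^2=-189.49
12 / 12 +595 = 596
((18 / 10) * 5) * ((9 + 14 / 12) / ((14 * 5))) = 1.31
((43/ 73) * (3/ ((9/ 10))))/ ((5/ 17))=1462/ 219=6.68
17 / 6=2.83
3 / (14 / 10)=15 / 7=2.14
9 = 9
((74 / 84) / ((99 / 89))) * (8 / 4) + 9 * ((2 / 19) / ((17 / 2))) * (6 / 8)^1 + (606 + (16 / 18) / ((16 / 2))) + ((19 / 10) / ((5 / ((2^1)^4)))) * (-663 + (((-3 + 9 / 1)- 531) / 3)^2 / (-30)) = -161666509517 / 16787925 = -9629.93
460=460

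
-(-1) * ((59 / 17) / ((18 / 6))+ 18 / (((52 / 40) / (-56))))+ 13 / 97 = -774.09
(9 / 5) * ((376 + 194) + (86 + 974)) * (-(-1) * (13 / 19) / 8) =19071 / 76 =250.93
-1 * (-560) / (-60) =-28 / 3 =-9.33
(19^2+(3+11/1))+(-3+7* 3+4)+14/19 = 7557/19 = 397.74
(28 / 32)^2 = 49 / 64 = 0.77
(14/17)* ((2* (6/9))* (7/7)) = 56/51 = 1.10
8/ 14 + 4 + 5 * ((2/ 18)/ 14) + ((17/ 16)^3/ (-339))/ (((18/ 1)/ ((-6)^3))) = 4846265/ 1041408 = 4.65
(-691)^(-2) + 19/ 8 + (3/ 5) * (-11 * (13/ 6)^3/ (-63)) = 4657352509/ 1353658635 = 3.44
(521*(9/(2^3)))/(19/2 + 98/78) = 182871/3356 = 54.49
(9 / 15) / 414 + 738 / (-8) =-127303 / 1380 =-92.25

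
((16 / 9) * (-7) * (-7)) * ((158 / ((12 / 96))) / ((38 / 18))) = 990976 / 19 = 52156.63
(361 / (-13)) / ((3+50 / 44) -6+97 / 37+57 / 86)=-6317861 / 323245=-19.55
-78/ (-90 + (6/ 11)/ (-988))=141284/ 163021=0.87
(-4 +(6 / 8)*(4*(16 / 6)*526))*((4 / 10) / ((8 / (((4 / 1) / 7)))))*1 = 120.11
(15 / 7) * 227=3405 / 7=486.43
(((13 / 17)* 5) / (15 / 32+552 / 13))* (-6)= -54080 / 101201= -0.53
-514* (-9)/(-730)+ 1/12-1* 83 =-89.25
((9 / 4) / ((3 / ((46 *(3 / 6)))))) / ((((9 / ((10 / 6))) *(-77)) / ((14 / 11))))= -115 / 2178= -0.05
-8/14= -0.57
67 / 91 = 0.74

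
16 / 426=8 / 213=0.04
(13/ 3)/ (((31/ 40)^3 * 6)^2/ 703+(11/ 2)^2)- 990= -64689464797393130/ 65352346599387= -989.86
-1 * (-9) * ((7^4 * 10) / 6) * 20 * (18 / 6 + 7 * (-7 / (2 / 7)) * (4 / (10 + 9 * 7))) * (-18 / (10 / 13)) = 7871294340 / 73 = 107825949.86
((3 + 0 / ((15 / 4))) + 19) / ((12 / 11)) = 20.17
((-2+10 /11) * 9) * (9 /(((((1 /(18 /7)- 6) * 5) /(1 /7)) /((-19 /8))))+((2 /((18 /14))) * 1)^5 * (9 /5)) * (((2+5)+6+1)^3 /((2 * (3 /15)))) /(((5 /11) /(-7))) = 2100619329172 /122715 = 17117869.28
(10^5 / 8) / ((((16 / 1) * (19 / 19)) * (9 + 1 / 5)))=15625 / 184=84.92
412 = 412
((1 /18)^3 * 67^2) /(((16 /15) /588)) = 1099805 /2592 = 424.31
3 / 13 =0.23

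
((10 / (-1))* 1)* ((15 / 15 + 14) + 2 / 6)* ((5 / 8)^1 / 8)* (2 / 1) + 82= 1393 / 24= 58.04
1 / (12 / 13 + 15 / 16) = 208 / 387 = 0.54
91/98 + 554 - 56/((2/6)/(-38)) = 97145/14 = 6938.93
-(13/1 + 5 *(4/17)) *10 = -2410/17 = -141.76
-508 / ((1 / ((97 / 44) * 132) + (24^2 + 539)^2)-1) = -147828 / 361778185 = -0.00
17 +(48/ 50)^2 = 11201/ 625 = 17.92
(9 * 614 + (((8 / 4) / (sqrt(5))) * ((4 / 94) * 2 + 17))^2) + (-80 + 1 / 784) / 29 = 1445633035461 / 251119120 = 5756.76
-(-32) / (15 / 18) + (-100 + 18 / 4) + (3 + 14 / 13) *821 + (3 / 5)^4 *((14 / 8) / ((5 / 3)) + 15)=534971763 / 162500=3292.13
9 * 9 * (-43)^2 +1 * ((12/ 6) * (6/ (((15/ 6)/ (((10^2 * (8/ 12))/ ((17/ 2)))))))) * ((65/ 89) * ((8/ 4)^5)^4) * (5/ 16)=13858088497/ 1513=9159344.68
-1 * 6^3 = -216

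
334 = 334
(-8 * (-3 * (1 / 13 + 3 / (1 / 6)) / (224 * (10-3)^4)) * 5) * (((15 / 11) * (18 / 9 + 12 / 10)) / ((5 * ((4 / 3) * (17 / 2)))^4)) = 34263 / 20073445492100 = 0.00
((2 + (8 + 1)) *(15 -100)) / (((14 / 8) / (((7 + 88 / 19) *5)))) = -4132700 / 133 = -31072.93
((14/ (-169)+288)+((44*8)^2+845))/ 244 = 21131239/ 41236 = 512.45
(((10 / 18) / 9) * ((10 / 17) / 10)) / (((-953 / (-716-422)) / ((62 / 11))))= 352780 / 14435091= 0.02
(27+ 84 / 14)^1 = 33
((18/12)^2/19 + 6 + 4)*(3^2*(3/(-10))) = -20763/760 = -27.32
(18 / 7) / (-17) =-18 / 119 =-0.15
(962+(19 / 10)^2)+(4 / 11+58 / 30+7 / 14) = 3195743 / 3300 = 968.41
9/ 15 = 3/ 5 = 0.60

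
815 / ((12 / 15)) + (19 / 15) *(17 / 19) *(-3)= 20307 / 20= 1015.35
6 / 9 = 2 / 3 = 0.67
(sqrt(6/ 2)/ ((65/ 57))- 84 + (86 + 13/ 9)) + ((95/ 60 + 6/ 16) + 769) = 57 * sqrt(3)/ 65 + 55757/ 72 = 775.92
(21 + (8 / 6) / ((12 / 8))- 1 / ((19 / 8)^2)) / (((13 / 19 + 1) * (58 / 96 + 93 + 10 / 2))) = 70541 / 539562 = 0.13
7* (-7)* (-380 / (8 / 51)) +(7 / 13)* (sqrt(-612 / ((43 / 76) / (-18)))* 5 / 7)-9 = 180* sqrt(27778) / 559 +237387 / 2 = 118747.17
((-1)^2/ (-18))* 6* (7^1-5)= -2/ 3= -0.67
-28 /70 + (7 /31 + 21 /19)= 2742 /2945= 0.93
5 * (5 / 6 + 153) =769.17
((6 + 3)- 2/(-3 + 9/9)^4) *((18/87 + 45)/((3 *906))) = 31027/210192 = 0.15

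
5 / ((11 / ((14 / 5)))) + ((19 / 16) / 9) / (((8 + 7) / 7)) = 31703 / 23760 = 1.33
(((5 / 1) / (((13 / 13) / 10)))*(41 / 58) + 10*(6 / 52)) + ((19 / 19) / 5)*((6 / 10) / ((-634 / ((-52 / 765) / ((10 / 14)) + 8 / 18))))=36.50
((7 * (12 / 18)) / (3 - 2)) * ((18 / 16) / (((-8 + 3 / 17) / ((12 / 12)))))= -51 / 76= -0.67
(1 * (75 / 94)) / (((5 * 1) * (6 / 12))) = 15 / 47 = 0.32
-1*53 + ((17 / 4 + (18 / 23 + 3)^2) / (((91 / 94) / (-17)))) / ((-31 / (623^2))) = 1739678648335 / 426374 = 4080170.57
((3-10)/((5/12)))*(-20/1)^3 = 134400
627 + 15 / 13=8166 / 13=628.15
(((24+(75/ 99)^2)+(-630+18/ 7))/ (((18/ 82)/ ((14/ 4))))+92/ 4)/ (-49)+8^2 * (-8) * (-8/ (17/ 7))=30734840291/ 16328466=1882.29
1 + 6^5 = 7777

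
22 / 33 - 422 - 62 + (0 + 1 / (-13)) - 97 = -22636 / 39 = -580.41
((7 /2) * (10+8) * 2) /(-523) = -126 /523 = -0.24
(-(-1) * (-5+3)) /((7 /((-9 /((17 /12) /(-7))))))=-216 /17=-12.71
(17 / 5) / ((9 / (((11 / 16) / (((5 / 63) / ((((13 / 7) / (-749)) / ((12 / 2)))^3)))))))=-410839 / 1778915321366400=-0.00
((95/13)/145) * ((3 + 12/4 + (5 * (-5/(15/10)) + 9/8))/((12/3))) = -0.12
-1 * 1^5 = -1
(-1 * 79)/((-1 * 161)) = 79/161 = 0.49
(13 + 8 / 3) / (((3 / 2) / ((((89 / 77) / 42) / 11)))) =0.03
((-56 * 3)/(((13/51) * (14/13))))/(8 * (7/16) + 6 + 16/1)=-24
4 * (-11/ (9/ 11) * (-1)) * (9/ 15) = 484/ 15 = 32.27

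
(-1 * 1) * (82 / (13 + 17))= -41 / 15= -2.73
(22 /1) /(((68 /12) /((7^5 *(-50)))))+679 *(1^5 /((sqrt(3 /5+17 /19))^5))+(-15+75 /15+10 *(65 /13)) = -55462420 /17+6127975 *sqrt(13490) /2863288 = -3262246.72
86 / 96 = 0.90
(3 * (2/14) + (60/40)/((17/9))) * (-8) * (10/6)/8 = -485/238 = -2.04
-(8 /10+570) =-570.80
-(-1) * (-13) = -13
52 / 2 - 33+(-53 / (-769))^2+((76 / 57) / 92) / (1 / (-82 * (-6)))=0.14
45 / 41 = 1.10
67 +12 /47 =3161 /47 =67.26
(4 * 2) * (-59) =-472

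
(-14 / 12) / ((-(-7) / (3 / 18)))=-1 / 36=-0.03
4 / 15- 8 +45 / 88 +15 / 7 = -46931 / 9240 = -5.08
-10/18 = -0.56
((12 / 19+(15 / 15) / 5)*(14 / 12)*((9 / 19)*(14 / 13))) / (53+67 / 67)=0.01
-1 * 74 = -74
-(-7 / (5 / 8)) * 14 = 784 / 5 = 156.80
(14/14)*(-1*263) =-263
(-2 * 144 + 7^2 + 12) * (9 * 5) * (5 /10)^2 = -10215 /4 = -2553.75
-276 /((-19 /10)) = 2760 /19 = 145.26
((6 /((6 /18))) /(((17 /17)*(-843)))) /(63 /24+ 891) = -16 /669623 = -0.00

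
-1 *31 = -31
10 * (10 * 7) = 700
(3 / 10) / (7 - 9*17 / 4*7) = -6 / 5215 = -0.00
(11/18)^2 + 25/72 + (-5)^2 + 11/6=17855/648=27.55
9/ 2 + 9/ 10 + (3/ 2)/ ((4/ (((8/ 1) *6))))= 117/ 5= 23.40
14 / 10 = 7 / 5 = 1.40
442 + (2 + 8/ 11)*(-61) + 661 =10303/ 11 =936.64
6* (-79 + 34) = -270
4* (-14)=-56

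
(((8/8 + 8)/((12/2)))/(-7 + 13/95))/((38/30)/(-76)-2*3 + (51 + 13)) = -4275/1134154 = -0.00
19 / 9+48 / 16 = 5.11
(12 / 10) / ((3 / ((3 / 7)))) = 6 / 35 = 0.17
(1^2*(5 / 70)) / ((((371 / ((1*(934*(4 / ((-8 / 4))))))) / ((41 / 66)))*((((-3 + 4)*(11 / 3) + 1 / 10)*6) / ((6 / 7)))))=-191470 / 22596497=-0.01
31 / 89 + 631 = 56190 / 89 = 631.35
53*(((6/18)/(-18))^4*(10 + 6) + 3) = 84499172/531441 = 159.00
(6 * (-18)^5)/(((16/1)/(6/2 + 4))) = -4960116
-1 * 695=-695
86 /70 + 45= 1618 /35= 46.23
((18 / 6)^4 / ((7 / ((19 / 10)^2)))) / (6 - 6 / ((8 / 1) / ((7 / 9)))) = 87723 / 11375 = 7.71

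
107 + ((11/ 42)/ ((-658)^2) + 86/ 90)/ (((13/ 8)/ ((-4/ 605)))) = 28692545169853/ 268164371475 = 107.00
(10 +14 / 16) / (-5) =-87 / 40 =-2.18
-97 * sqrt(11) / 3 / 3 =-97 * sqrt(11) / 9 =-35.75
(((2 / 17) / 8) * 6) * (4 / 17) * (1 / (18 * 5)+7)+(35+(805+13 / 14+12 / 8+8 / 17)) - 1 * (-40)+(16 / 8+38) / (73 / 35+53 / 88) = 13269560104 / 14778015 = 897.93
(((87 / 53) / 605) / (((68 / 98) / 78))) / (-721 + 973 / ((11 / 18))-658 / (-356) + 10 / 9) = 266343714 / 763351017935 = 0.00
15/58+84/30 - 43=-11583/290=-39.94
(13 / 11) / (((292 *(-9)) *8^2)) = -13 / 1850112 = -0.00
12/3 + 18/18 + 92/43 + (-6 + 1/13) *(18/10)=-9844/2795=-3.52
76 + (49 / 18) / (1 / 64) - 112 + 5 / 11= 13729 / 99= 138.68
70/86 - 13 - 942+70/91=-532960/559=-953.42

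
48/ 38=24/ 19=1.26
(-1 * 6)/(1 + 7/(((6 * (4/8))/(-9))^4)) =-3/284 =-0.01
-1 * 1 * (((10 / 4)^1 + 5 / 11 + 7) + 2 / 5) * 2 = -1139 / 55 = -20.71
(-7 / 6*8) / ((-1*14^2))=1 / 21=0.05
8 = 8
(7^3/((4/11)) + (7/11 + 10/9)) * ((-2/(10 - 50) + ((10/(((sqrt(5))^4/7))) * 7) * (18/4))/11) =132099307/17424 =7581.46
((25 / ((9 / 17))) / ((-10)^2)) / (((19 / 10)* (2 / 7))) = 595 / 684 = 0.87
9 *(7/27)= 7/3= 2.33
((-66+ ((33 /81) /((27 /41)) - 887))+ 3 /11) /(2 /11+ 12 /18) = -7634959 /6804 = -1122.13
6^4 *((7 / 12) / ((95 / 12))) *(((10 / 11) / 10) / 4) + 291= 306363 / 1045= 293.17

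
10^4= 10000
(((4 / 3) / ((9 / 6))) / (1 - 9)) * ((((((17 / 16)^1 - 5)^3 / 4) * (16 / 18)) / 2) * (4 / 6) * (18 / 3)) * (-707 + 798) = 280917 / 1024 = 274.33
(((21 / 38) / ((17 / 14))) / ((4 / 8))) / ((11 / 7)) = 2058 / 3553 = 0.58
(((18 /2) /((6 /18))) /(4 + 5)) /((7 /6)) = 18 /7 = 2.57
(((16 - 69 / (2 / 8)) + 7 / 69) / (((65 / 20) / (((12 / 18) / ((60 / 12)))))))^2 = 20581919296 / 181037025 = 113.69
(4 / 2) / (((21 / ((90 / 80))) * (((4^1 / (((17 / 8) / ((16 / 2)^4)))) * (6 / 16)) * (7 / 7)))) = 17 / 458752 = 0.00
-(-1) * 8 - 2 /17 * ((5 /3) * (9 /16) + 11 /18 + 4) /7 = 3985 /504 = 7.91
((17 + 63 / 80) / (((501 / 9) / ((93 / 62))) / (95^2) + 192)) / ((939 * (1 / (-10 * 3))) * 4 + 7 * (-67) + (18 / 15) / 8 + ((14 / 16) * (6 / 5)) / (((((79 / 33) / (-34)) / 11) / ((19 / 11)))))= -9131070825 / 86478920347672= -0.00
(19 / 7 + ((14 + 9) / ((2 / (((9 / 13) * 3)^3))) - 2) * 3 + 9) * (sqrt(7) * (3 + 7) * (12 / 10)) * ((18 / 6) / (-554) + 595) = 9574987625769 * sqrt(7) / 4259983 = 5946745.81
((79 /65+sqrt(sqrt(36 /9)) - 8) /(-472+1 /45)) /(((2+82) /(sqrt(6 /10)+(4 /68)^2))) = 3 * (5+289 * sqrt(15)) * (441 - 65 * sqrt(2)) /11171289220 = 0.00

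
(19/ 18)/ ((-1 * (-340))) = 19/ 6120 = 0.00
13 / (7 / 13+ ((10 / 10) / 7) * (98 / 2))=169 / 98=1.72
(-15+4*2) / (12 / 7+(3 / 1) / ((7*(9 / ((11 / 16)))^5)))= -4.08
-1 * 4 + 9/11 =-35/11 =-3.18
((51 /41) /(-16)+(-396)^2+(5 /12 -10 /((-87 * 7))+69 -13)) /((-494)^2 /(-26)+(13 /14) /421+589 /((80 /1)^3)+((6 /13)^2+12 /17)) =-2425689729727018144000 /145119811876387534047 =-16.72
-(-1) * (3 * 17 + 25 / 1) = 76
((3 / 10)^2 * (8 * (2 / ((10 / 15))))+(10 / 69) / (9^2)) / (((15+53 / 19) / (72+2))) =212345368 / 23613525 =8.99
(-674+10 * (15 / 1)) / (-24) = 131 / 6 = 21.83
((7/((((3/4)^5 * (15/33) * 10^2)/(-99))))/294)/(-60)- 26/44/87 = -2136539/678273750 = -0.00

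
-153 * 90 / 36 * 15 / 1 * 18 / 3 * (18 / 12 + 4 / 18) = -118575 / 2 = -59287.50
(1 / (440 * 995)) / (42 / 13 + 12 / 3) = 13 / 41153200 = 0.00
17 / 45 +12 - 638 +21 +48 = -25048 / 45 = -556.62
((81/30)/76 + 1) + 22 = 17507/760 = 23.04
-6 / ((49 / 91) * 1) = -78 / 7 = -11.14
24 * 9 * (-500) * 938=-101304000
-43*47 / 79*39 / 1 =-78819 / 79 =-997.71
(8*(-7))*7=-392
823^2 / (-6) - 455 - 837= -685081 / 6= -114180.17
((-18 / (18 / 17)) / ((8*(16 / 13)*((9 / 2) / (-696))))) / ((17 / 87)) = 10933 / 8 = 1366.62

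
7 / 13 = 0.54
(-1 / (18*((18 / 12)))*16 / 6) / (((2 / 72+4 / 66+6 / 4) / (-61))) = 21472 / 5661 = 3.79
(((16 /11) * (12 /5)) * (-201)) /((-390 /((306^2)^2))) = 56393849590272 /3575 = 15774503381.89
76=76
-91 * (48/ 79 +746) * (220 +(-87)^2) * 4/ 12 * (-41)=1714061687338/ 237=7232327794.68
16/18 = 8/9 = 0.89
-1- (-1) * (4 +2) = 5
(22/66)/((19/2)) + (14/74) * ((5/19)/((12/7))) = 541/8436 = 0.06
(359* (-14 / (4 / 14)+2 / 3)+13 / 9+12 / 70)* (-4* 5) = 21861064 / 63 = 347001.02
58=58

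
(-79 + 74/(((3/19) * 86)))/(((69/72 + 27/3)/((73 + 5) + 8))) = -151808/239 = -635.18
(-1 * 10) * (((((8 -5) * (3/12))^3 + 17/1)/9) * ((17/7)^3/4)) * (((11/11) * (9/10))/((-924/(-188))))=-257465765/20283648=-12.69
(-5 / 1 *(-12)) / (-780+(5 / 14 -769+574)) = -168 / 2729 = -0.06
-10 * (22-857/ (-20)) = -1297/ 2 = -648.50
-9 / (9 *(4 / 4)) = -1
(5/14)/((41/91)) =65/82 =0.79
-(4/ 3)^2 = -16/ 9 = -1.78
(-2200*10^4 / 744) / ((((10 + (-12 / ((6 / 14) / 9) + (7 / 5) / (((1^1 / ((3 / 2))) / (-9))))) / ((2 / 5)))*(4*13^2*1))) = 2750000 / 41005653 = 0.07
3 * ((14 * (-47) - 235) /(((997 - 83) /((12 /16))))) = -2.20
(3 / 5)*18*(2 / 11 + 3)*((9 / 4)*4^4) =217728 / 11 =19793.45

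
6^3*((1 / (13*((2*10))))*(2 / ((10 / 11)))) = 594 / 325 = 1.83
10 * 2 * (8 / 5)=32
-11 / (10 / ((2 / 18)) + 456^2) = -11 / 208026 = -0.00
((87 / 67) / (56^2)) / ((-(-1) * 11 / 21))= 261 / 330176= 0.00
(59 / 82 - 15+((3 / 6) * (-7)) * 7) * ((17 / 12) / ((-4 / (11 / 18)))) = 49555 / 5904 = 8.39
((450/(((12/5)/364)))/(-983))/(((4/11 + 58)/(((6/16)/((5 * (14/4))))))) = -10725/420724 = -0.03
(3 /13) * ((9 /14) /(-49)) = -27 /8918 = -0.00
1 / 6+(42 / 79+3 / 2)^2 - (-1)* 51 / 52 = 2567869 / 486798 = 5.28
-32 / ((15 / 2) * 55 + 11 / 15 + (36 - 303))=-960 / 4387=-0.22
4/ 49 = 0.08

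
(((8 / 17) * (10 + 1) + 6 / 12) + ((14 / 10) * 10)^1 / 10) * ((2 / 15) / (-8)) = -401 / 3400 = -0.12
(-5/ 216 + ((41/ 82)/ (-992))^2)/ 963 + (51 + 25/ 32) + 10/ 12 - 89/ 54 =5216238500507/ 102346592256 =50.97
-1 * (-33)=33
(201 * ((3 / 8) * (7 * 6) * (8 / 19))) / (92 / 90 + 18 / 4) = 325620 / 1349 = 241.38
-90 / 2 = -45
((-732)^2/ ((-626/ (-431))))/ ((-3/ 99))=-3810512376/ 313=-12174160.95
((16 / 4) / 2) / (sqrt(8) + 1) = -2 / 7 + 4 * sqrt(2) / 7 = 0.52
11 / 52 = 0.21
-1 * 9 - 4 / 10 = -47 / 5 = -9.40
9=9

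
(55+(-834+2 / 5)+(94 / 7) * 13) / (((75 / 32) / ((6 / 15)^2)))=-902016 / 21875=-41.24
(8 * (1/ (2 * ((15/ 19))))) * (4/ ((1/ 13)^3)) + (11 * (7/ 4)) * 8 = 670198/ 15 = 44679.87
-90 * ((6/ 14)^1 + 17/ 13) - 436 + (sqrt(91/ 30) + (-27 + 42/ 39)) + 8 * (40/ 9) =-477175/ 819 + sqrt(2730)/ 30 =-580.89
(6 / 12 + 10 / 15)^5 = 16807 / 7776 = 2.16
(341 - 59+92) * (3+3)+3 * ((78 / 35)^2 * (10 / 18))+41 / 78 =43051069 / 19110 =2252.80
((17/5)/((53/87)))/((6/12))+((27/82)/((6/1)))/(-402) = 65004213/5823640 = 11.16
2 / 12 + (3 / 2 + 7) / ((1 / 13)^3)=56024 / 3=18674.67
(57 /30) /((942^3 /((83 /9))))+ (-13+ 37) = 1805537279657 /75230719920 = 24.00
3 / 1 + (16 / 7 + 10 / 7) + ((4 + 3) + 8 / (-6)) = 12.38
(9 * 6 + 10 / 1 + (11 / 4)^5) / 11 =226587 / 11264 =20.12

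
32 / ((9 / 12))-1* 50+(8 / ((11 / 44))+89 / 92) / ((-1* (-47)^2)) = -4480115 / 609684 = -7.35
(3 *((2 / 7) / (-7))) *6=-36 / 49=-0.73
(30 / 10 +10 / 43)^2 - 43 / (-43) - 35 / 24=443365 / 44376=9.99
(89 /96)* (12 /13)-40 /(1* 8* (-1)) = 609 /104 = 5.86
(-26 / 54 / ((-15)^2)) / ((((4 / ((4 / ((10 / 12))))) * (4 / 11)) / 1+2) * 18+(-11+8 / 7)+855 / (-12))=4004 / 74193975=0.00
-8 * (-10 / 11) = 80 / 11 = 7.27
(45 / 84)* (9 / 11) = 135 / 308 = 0.44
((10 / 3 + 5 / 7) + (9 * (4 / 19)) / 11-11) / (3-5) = 14879 / 4389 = 3.39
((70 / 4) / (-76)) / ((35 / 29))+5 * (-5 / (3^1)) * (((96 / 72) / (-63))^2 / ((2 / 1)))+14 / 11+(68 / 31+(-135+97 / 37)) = -26533027291943 / 205515486792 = -129.10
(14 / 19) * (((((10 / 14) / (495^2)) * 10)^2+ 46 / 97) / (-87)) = -433036682084 / 107816047387587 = -0.00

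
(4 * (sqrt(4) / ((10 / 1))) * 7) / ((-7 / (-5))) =4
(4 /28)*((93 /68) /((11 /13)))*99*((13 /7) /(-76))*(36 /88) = -1273077 /5571104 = -0.23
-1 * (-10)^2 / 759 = -100 / 759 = -0.13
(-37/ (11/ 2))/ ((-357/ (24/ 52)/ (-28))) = -592/ 2431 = -0.24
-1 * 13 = -13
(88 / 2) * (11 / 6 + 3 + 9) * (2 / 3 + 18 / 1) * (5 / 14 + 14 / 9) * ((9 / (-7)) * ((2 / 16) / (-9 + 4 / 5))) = 1100165 / 2583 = 425.93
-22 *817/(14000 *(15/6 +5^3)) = -8987/892500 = -0.01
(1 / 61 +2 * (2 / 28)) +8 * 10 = 34228 / 427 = 80.16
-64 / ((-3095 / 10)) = 128 / 619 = 0.21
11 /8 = 1.38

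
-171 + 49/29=-4910/29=-169.31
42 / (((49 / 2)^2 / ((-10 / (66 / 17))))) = -0.18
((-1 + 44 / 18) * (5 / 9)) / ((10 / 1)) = 13 / 162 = 0.08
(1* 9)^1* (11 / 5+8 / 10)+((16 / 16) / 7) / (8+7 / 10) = 16453 / 609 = 27.02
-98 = -98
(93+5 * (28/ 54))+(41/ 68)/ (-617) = 108287329/ 1132812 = 95.59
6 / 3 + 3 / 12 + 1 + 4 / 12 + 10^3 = 12043 / 12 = 1003.58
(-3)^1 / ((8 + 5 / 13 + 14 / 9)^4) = -562166163 / 1829442899761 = -0.00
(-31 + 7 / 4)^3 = -1601613 / 64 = -25025.20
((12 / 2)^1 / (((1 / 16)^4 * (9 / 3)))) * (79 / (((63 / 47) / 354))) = 57427099648 / 21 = 2734623792.76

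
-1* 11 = -11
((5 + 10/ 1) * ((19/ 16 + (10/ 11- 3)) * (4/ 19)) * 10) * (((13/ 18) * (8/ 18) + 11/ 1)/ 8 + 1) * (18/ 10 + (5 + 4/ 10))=-414725/ 836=-496.08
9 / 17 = 0.53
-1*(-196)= 196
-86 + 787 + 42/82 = 28762/41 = 701.51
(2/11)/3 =2/33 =0.06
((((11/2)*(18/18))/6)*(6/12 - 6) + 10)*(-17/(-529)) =2023/12696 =0.16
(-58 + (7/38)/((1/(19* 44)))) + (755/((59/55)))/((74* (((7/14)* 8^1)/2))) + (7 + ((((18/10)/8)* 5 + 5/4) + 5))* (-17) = -2508171/17464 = -143.62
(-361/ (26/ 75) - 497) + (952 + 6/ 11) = -167539/ 286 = -585.80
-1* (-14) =14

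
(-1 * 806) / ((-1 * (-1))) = -806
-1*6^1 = -6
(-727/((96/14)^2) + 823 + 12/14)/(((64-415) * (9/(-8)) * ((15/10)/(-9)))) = -13037807/1061424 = -12.28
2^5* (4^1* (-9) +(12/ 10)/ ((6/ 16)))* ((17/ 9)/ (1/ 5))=-89216/ 9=-9912.89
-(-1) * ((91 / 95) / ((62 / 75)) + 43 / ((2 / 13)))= 165308 / 589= 280.66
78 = 78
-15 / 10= -3 / 2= -1.50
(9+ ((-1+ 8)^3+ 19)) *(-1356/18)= -83846/3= -27948.67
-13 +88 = 75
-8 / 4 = -2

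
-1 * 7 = -7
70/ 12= 35/ 6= 5.83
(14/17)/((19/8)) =112/323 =0.35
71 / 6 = 11.83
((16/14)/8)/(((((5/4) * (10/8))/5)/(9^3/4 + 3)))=2964/35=84.69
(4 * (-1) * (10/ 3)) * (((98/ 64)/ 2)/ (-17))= 245/ 408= 0.60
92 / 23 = 4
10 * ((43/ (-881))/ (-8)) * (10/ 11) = 1075/ 19382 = 0.06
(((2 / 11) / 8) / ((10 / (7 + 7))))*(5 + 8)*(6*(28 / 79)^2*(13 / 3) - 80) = -990444 / 31205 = -31.74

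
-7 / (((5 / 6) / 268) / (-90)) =202608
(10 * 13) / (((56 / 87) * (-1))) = -5655 / 28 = -201.96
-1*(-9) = 9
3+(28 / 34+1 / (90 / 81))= 803 / 170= 4.72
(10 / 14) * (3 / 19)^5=1215 / 17332693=0.00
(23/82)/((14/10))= 115/574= 0.20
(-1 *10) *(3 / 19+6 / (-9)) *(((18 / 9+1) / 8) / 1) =145 / 76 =1.91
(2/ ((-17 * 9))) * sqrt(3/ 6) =-sqrt(2)/ 153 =-0.01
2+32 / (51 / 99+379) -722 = -2254056 / 3131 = -719.92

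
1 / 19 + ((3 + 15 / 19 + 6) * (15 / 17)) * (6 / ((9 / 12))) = 22337 / 323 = 69.15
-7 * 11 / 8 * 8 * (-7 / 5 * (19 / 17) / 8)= 10241 / 680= 15.06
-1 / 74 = -0.01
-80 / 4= -20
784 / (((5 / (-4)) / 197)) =-617792 / 5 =-123558.40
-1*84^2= -7056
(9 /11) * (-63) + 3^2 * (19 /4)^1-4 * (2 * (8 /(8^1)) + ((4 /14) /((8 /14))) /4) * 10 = -4127 /44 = -93.80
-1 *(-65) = 65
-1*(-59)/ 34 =59/ 34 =1.74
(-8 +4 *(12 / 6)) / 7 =0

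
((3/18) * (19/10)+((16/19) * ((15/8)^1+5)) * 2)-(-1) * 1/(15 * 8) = 9047/760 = 11.90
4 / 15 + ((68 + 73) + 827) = 14524 / 15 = 968.27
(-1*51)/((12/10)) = -85/2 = -42.50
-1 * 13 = -13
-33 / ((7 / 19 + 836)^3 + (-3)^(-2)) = -2037123 / 36115712943598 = -0.00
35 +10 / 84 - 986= -39937 / 42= -950.88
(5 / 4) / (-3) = -5 / 12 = -0.42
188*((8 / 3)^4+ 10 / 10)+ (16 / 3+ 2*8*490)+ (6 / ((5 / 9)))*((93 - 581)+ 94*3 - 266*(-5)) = 12020116 / 405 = 29679.30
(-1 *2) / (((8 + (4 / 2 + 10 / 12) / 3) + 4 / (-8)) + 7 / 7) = -0.21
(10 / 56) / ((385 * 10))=1 / 21560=0.00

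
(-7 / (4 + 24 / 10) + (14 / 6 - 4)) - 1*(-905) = 86615 / 96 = 902.24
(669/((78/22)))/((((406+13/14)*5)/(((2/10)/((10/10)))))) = 34342/1851525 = 0.02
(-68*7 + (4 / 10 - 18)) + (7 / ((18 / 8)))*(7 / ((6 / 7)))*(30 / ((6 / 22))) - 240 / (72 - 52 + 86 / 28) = 99890872 / 43605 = 2290.81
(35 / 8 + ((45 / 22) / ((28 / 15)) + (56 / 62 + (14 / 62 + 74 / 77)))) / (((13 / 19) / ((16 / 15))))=783788 / 66495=11.79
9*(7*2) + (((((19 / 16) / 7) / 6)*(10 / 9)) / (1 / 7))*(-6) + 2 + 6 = 9553 / 72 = 132.68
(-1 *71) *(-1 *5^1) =355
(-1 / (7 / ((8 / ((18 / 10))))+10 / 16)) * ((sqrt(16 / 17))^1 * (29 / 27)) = -580 * sqrt(17) / 5049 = -0.47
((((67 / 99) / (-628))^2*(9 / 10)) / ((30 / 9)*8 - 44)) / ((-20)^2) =-4489 / 29777569536000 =-0.00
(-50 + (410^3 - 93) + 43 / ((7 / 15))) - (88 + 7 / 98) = 964892055 / 14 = 68920861.07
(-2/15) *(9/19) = -0.06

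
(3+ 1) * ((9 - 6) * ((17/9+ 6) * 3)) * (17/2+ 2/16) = 4899/2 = 2449.50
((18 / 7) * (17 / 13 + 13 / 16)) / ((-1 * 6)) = -189 / 208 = -0.91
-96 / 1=-96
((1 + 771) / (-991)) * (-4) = 3.12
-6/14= -3/7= -0.43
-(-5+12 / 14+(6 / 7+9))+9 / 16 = -577 / 112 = -5.15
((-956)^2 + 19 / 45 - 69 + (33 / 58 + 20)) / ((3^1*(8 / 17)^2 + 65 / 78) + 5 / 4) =106051780442 / 318855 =332601.91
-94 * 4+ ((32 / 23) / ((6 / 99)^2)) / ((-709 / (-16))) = -5992040 / 16307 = -367.45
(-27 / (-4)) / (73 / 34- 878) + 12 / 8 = 44439 / 29779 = 1.49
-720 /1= -720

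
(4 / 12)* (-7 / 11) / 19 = -7 / 627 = -0.01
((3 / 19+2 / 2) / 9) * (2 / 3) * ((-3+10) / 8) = 77 / 1026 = 0.08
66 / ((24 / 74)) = 407 / 2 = 203.50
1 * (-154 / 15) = -154 / 15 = -10.27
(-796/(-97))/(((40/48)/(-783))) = -3739608/485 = -7710.53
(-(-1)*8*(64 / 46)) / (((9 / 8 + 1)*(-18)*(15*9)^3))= -1024 / 8658059625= -0.00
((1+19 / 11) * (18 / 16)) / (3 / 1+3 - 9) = -45 / 44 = -1.02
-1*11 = -11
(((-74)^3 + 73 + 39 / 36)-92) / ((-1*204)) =4862903 / 2448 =1986.48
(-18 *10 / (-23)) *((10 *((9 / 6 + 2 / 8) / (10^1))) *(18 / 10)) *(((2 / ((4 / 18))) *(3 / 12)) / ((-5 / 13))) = -66339 / 460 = -144.22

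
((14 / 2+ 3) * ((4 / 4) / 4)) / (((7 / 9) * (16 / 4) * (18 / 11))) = 0.49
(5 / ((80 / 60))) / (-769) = -15 / 3076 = -0.00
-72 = -72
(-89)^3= -704969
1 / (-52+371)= 0.00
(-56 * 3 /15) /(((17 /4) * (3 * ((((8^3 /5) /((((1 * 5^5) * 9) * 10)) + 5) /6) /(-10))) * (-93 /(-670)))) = 140700000000 /1852869287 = 75.94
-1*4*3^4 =-324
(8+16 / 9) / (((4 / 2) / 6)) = 88 / 3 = 29.33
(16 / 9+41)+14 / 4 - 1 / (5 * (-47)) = 195773 / 4230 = 46.28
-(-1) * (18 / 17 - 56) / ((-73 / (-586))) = -547324 / 1241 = -441.03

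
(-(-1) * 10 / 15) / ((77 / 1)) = 2 / 231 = 0.01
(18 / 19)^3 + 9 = 67563 / 6859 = 9.85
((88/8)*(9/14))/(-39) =-33/182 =-0.18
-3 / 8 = -0.38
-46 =-46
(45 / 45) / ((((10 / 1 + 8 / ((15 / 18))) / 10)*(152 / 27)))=675 / 7448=0.09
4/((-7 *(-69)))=4/483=0.01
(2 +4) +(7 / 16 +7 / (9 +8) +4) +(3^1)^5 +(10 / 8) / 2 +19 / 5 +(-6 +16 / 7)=2423411 / 9520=254.56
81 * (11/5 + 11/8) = 11583/40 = 289.58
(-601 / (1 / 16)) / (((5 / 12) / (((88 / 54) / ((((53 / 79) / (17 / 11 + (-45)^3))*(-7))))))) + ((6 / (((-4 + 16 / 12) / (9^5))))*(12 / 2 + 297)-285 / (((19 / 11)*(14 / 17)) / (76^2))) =-51498759898153 / 66780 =-771170408.78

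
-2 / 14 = -1 / 7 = -0.14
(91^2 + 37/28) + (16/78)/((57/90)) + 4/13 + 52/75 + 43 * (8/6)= 332805089/39900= 8340.98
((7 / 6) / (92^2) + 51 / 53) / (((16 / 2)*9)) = 2590355 / 193791744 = 0.01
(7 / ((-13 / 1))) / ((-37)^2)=-7 / 17797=-0.00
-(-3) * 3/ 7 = 9/ 7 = 1.29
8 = 8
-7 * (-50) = 350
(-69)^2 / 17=4761 / 17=280.06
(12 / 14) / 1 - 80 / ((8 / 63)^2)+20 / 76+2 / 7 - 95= -5054.84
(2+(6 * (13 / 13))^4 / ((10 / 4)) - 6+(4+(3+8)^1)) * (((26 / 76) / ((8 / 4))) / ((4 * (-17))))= -34411 / 25840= -1.33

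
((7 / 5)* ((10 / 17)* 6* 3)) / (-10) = -126 / 85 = -1.48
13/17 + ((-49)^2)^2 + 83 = 98003041/17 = 5764884.76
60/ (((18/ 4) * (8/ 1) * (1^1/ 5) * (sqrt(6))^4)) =25/ 108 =0.23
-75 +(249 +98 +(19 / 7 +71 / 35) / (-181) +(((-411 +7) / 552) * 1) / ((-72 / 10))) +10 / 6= 8615288447 / 31472280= 273.74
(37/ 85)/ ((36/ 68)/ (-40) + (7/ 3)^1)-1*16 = -74840/ 4733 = -15.81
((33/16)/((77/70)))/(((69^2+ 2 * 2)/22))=0.01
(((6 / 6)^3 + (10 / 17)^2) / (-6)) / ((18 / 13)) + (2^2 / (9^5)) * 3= -3681929 / 22753548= -0.16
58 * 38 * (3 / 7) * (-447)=-2955564 / 7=-422223.43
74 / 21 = 3.52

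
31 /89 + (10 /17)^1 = 1417 /1513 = 0.94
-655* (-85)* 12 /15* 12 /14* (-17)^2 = 77232360 /7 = 11033194.29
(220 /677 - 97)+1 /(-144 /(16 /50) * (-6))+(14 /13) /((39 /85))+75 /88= -635270182189 /6796132200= -93.48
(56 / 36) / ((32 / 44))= 77 / 36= 2.14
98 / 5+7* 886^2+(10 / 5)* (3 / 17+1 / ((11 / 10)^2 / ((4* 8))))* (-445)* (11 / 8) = 5462412.01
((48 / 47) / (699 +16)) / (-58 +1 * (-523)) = -48 / 19524505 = -0.00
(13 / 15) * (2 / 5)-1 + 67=4976 / 75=66.35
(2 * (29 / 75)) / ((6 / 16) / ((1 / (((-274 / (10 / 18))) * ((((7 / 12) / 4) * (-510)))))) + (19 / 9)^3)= 0.00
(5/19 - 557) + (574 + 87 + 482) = 11139/19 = 586.26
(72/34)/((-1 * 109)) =-36/1853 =-0.02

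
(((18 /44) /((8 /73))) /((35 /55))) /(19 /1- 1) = 73 /224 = 0.33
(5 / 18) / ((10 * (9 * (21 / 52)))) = 13 / 1701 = 0.01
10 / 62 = 5 / 31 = 0.16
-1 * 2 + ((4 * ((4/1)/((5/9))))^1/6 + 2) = 24/5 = 4.80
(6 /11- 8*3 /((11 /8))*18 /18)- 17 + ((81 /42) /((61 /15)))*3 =-305177 /9394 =-32.49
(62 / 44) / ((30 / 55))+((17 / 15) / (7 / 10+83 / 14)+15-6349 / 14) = -101093 / 232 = -435.75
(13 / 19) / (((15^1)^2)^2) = 13 / 961875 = 0.00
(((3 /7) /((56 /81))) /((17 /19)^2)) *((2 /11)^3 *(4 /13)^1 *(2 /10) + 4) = 7590057129 /2450277830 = 3.10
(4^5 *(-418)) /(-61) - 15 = 7001.92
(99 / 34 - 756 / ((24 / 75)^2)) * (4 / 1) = -2007333 / 68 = -29519.60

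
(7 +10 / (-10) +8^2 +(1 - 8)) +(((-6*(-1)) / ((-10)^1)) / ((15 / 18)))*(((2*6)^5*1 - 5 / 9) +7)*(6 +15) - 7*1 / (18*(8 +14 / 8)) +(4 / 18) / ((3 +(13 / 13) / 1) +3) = -231103840649 / 61425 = -3762374.29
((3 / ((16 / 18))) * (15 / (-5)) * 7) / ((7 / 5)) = -405 / 8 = -50.62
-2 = -2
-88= -88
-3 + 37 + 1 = 35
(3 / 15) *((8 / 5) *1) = 8 / 25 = 0.32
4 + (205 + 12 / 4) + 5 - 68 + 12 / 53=7909 / 53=149.23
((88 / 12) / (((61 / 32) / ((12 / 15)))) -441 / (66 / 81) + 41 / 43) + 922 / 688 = -1855326631 / 3462360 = -535.86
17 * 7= 119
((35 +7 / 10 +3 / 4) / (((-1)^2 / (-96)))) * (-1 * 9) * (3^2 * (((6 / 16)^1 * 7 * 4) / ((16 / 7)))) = 26040609 / 20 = 1302030.45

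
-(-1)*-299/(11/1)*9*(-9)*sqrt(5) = 24219*sqrt(5)/11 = 4923.21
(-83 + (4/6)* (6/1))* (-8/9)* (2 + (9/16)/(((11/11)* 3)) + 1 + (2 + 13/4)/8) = 3239/12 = 269.92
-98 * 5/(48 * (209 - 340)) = 245/3144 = 0.08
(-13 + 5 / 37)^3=-107850176 / 50653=-2129.20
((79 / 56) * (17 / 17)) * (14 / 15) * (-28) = -553 / 15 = -36.87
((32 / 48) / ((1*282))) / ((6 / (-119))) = -119 / 2538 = -0.05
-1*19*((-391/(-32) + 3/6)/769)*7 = -54131/24608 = -2.20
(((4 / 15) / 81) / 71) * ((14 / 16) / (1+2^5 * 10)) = 7 / 55382130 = 0.00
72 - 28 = 44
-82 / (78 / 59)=-2419 / 39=-62.03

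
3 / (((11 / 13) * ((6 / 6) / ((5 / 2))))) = 195 / 22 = 8.86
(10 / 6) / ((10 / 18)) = 3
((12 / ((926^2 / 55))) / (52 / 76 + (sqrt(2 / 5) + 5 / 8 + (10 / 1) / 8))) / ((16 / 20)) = 20325250 / 50762364831- 1588400* sqrt(10) / 50762364831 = 0.00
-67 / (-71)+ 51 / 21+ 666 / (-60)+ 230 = 1104693 / 4970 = 222.27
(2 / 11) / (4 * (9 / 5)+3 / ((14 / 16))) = 35 / 2046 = 0.02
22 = 22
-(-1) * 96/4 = 24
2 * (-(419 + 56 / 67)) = -56258 / 67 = -839.67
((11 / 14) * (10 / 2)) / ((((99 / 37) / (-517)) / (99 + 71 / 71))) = -75908.73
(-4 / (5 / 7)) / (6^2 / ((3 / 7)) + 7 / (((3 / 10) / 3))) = -2 / 55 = -0.04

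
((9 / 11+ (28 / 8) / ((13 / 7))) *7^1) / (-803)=-0.02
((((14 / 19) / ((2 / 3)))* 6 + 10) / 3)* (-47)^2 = 698044 / 57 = 12246.39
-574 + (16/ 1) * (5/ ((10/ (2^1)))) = -558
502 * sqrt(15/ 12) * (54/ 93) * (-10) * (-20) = 903600 * sqrt(5)/ 31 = 65177.77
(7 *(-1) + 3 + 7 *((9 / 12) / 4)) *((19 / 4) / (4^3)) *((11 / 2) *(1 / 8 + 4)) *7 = -2075997 / 65536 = -31.68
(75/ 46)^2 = 5625/ 2116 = 2.66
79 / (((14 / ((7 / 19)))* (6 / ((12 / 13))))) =79 / 247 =0.32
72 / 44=1.64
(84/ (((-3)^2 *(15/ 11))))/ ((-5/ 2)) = -616/ 225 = -2.74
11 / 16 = 0.69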